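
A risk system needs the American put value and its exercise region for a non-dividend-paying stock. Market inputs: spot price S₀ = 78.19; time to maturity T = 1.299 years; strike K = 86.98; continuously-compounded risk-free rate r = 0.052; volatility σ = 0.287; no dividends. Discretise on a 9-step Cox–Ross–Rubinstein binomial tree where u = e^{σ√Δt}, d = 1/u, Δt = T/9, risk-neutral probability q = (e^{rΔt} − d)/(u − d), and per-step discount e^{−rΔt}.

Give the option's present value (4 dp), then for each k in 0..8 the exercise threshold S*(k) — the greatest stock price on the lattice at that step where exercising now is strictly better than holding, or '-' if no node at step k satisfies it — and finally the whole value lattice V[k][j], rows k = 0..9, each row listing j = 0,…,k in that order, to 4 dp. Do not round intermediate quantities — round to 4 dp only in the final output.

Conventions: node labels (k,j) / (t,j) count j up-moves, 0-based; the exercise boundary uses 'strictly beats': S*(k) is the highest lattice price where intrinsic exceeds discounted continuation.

Δt=0.14433  u=1.11520  d=0.89670  q=0.50725  discount=0.99252
step 9 (expiry): payoffs max(K−S,0) = 57.6729 50.5316 41.6501 30.6044 16.8671 0.0000 0.0000 0.0000 0.0000 0.0000
step 8: (k=8,j=0): S=32.6833, K−S=54.2967, hold=53.6464 ⇒ V=54.2967 exercise | (k=8,j=1): S=40.6473, K−S=46.3327, hold=45.6823 ⇒ V=46.3327 exercise | (k=8,j=2): S=50.5520, K−S=36.4280, hold=35.7776 ⇒ V=36.4280 exercise | (k=8,j=3): S=62.8702, K−S=24.1098, hold=23.4594 ⇒ V=24.1098 exercise | (k=8,j=4): S=78.1900, K−S=8.7900, hold=8.2492 ⇒ V=8.7900 exercise | (k=8,j=5): S=97.2428, K−S=0.0000, hold=0.0000 ⇒ V=0.0000 continue | (k=8,j=6): S=120.9384, K−S=0.0000, hold=0.0000 ⇒ V=0.0000 continue | (k=8,j=7): S=150.4079, K−S=0.0000, hold=0.0000 ⇒ V=0.0000 continue | (k=8,j=8): S=187.0583, K−S=0.0000, hold=0.0000 ⇒ V=0.0000 continue  boundary S*=78.1900
step 7: (k=7,j=0): S=36.4484, K−S=50.5316, hold=49.8812 ⇒ V=50.5316 exercise | (k=7,j=1): S=45.3299, K−S=41.6501, hold=40.9997 ⇒ V=41.6501 exercise | (k=7,j=2): S=56.3756, K−S=30.6044, hold=29.9540 ⇒ V=30.6044 exercise | (k=7,j=3): S=70.1129, K−S=16.8671, hold=16.2167 ⇒ V=16.8671 exercise | (k=7,j=4): S=87.1976, K−S=0.0000, hold=4.2989 ⇒ V=4.2989 continue | (k=7,j=5): S=108.4453, K−S=0.0000, hold=0.0000 ⇒ V=0.0000 continue | (k=7,j=6): S=134.8706, K−S=0.0000, hold=0.0000 ⇒ V=0.0000 continue | (k=7,j=7): S=167.7350, K−S=0.0000, hold=0.0000 ⇒ V=0.0000 continue  boundary S*=70.1129
step 6: (k=6,j=0): S=40.6473, K−S=46.3327, hold=45.6823 ⇒ V=46.3327 exercise | (k=6,j=1): S=50.5520, K−S=36.4280, hold=35.7776 ⇒ V=36.4280 exercise | (k=6,j=2): S=62.8702, K−S=24.1098, hold=23.4594 ⇒ V=24.1098 exercise | (k=6,j=3): S=78.1900, K−S=8.7900, hold=10.4135 ⇒ V=10.4135 continue | (k=6,j=4): S=97.2428, K−S=0.0000, hold=2.1025 ⇒ V=2.1025 continue | (k=6,j=5): S=120.9384, K−S=0.0000, hold=0.0000 ⇒ V=0.0000 continue | (k=6,j=6): S=150.4079, K−S=0.0000, hold=0.0000 ⇒ V=0.0000 continue  boundary S*=62.8702
step 5: (k=5,j=0): S=45.3299, K−S=41.6501, hold=40.9997 ⇒ V=41.6501 exercise | (k=5,j=1): S=56.3756, K−S=30.6044, hold=29.9540 ⇒ V=30.6044 exercise | (k=5,j=2): S=70.1129, K−S=16.8671, hold=17.0341 ⇒ V=17.0341 continue | (k=5,j=3): S=87.1976, K−S=0.0000, hold=6.1514 ⇒ V=6.1514 continue | (k=5,j=4): S=108.4453, K−S=0.0000, hold=1.0283 ⇒ V=1.0283 continue | (k=5,j=5): S=134.8706, K−S=0.0000, hold=0.0000 ⇒ V=0.0000 continue  boundary S*=56.3756
step 4: (k=4,j=0): S=50.5520, K−S=36.4280, hold=35.7776 ⇒ V=36.4280 exercise | (k=4,j=1): S=62.8702, K−S=24.1098, hold=23.5435 ⇒ V=24.1098 exercise | (k=4,j=2): S=78.1900, K−S=8.7900, hold=11.4278 ⇒ V=11.4278 continue | (k=4,j=3): S=97.2428, K−S=0.0000, hold=3.5261 ⇒ V=3.5261 continue | (k=4,j=4): S=120.9384, K−S=0.0000, hold=0.5029 ⇒ V=0.5029 continue  boundary S*=62.8702
step 3: (k=3,j=0): S=56.3756, K−S=30.6044, hold=29.9540 ⇒ V=30.6044 exercise | (k=3,j=1): S=70.1129, K−S=16.8671, hold=17.5447 ⇒ V=17.5447 continue | (k=3,j=2): S=87.1976, K−S=0.0000, hold=7.3642 ⇒ V=7.3642 continue | (k=3,j=3): S=108.4453, K−S=0.0000, hold=1.9777 ⇒ V=1.9777 continue  boundary S*=56.3756
step 2: (k=2,j=0): S=62.8702, K−S=24.1098, hold=23.8006 ⇒ V=24.1098 exercise | (k=2,j=1): S=78.1900, K−S=8.7900, hold=12.2881 ⇒ V=12.2881 continue | (k=2,j=2): S=97.2428, K−S=0.0000, hold=4.5973 ⇒ V=4.5973 continue  boundary S*=62.8702
step 1: (k=1,j=0): S=70.1129, K−S=16.8671, hold=17.9779 ⇒ V=17.9779 continue | (k=1,j=1): S=87.1976, K−S=0.0000, hold=8.3243 ⇒ V=8.3243 continue  boundary S*=-
step 0: (k=0,j=0): S=78.1900, K−S=8.7900, hold=12.9833 ⇒ V=12.9833 continue  boundary S*=-

price = 12.9833
boundary = - - 62.8702 56.3756 62.8702 56.3756 62.8702 70.1129 78.1900
tree:
12.9833
17.9779 8.3243
24.1098 12.2881 4.5973
30.6044 17.5447 7.3642 1.9777
36.4280 24.1098 11.4278 3.5261 0.5029
41.6501 30.6044 17.0341 6.1514 1.0283 0.0000
46.3327 36.4280 24.1098 10.4135 2.1025 0.0000 0.0000
50.5316 41.6501 30.6044 16.8671 4.2989 0.0000 0.0000 0.0000
54.2967 46.3327 36.4280 24.1098 8.7900 0.0000 0.0000 0.0000 0.0000
57.6729 50.5316 41.6501 30.6044 16.8671 0.0000 0.0000 0.0000 0.0000 0.0000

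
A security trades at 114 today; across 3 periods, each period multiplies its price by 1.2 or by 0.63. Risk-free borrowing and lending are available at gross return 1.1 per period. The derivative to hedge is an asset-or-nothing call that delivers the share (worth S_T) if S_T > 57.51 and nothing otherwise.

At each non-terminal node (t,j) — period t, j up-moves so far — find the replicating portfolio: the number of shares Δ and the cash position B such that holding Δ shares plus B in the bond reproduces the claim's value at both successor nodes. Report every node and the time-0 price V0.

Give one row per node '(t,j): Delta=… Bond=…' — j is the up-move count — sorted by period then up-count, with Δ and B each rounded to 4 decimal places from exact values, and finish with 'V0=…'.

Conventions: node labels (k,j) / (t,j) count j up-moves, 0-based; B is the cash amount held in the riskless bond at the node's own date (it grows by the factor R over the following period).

Risk-neutral probability p* = (R−d)/(u−d) = (1.1−0.63)/(1.2−0.63) = 0.8246.
Terminal payoffs: V(3,0)=0.0000, V(3,1)=0.0000, V(3,2)=103.4208, V(3,3)=196.9920
  t=2,j=0: stock 45.2466 → up 54.2959 (V=0.0000), down 28.5054 (V=0.0000). Price 0.0000; hedge Δ=0.0000, bond B=0.0000.
  t=2,j=1: stock 86.1840 → up 103.4208 (V=103.4208), down 54.2959 (V=0.0000). Price 77.5244; hedge Δ=2.1053, bond B=-103.9156.
  t=2,j=2: stock 164.1600 → up 196.9920 (V=196.9920), down 103.4208 (V=103.4208). Price 164.1600; hedge Δ=1.0000, bond B=0.0000.
  t=1,j=0: stock 71.8200 → up 86.1840 (V=77.5244), down 45.2466 (V=0.0000). Price 58.1124; hedge Δ=1.8937, bond B=-77.8953.
  t=1,j=1: stock 136.8000 → up 164.1600 (V=164.1600), down 86.1840 (V=77.5244). Price 135.4189; hedge Δ=1.1111, bond B=-16.5735.
  t=0,j=0: stock 114.0000 → up 136.8000 (V=135.4189), down 71.8200 (V=58.1124). Price 110.7785; hedge Δ=1.1897, bond B=-24.8470.
As a check, the time-0 holding Δ(0,0)·S0 + B(0,0) comes to 110.7785 — exactly V0.

(0,0): Delta=1.1897 Bond=-24.8470
(1,0): Delta=1.8937 Bond=-77.8953
(1,1): Delta=1.1111 Bond=-16.5735
(2,0): Delta=0.0000 Bond=0.0000
(2,1): Delta=2.1053 Bond=-103.9156
(2,2): Delta=1.0000 Bond=0.0000
V0=110.7785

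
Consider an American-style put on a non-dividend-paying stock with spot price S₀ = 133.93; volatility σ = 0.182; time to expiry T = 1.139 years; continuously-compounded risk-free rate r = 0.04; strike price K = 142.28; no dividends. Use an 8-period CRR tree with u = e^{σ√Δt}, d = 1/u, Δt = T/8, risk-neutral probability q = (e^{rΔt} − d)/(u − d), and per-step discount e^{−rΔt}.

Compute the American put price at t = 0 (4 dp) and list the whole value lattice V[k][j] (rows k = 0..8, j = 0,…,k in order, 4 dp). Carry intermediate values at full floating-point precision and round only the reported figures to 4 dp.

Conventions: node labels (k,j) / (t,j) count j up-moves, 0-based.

params: Δt=0.14238 u=1.07109 d=0.93363 q=0.52439 e^(-rΔt)=0.99432
t_8 payoffs: 64.9617 53.5785 40.5193 25.5375 8.3500 0.0000 0.0000 0.0000 0.0000
k=7: node(7,0) S=82.8146 payoff=59.4654 vs cont=58.6575 → 59.4654 [stop]  node(7,1) S=95.0070 payoff=47.2730 vs cont=46.4650 → 47.2730 [stop]  node(7,2) S=108.9945 payoff=33.2855 vs cont=32.4775 → 33.2855 [stop]  node(7,3) S=125.0413 payoff=17.2387 vs cont=16.4307 → 17.2387 [stop]  node(7,4) S=143.4506 payoff=0.0000 vs cont=3.9488 → 3.9488 [wait]  node(7,5) S=164.5702 payoff=0.0000 vs cont=0.0000 → 0.0000 [wait]  node(7,6) S=188.7992 payoff=0.0000 vs cont=0.0000 → 0.0000 [wait]  node(7,7) S=216.5953 payoff=0.0000 vs cont=0.0000 → 0.0000 [wait]
k=6: node(6,0) S=88.7015 payoff=53.5785 vs cont=52.7705 → 53.5785 [stop]  node(6,1) S=101.7607 payoff=40.5193 vs cont=39.7113 → 40.5193 [stop]  node(6,2) S=116.7425 payoff=25.5375 vs cont=24.7295 → 25.5375 [stop]  node(6,3) S=133.9300 payoff=8.3500 vs cont=10.2113 → 10.2113 [wait]  node(6,4) S=153.6480 payoff=0.0000 vs cont=1.8674 → 1.8674 [wait]  node(6,5) S=176.2689 payoff=0.0000 vs cont=0.0000 → 0.0000 [wait]  node(6,6) S=202.2202 payoff=0.0000 vs cont=0.0000 → 0.0000 [wait]
k=5: node(5,0) S=95.0070 payoff=47.2730 vs cont=46.4650 → 47.2730 [stop]  node(5,1) S=108.9945 payoff=33.2855 vs cont=32.4775 → 33.2855 [stop]  node(5,2) S=125.0413 payoff=17.2387 vs cont=17.4013 → 17.4013 [wait]  node(5,3) S=143.4506 payoff=0.0000 vs cont=5.8027 → 5.8027 [wait]  node(5,4) S=164.5702 payoff=0.0000 vs cont=0.8831 → 0.8831 [wait]  node(5,5) S=188.7992 payoff=0.0000 vs cont=0.0000 → 0.0000 [wait]
k=4: node(4,0) S=101.7607 payoff=40.5193 vs cont=39.7113 → 40.5193 [stop]  node(4,1) S=116.7425 payoff=25.5375 vs cont=24.8143 → 25.5375 [stop]  node(4,2) S=133.9300 payoff=8.3500 vs cont=11.2548 → 11.2548 [wait]  node(4,3) S=153.6480 payoff=0.0000 vs cont=3.2047 → 3.2047 [wait]  node(4,4) S=176.2689 payoff=0.0000 vs cont=0.4176 → 0.4176 [wait]
k=3: node(3,0) S=108.9945 payoff=33.2855 vs cont=32.4775 → 33.2855 [stop]  node(3,1) S=125.0413 payoff=17.2387 vs cont=17.9454 → 17.9454 [wait]  node(3,2) S=143.4506 payoff=0.0000 vs cont=6.9935 → 6.9935 [wait]  node(3,3) S=164.5702 payoff=0.0000 vs cont=1.7333 → 1.7333 [wait]
k=2: node(2,0) S=116.7425 payoff=25.5375 vs cont=25.0980 → 25.5375 [stop]  node(2,1) S=133.9300 payoff=8.3500 vs cont=12.1330 → 12.1330 [wait]  node(2,2) S=153.6480 payoff=0.0000 vs cont=4.2110 → 4.2110 [wait]
k=1: node(1,0) S=125.0413 payoff=17.2387 vs cont=18.4032 → 18.4032 [wait]  node(1,1) S=143.4506 payoff=0.0000 vs cont=7.9335 → 7.9335 [wait]
k=0: node(0,0) S=133.9300 payoff=8.3500 vs cont=12.8397 → 12.8397 [wait]

price = 12.8397
tree:
12.8397
18.4032 7.9335
25.5375 12.1330 4.2110
33.2855 17.9454 6.9935 1.7333
40.5193 25.5375 11.2548 3.2047 0.4176
47.2730 33.2855 17.4013 5.8027 0.8831 0.0000
53.5785 40.5193 25.5375 10.2113 1.8674 0.0000 0.0000
59.4654 47.2730 33.2855 17.2387 3.9488 0.0000 0.0000 0.0000
64.9617 53.5785 40.5193 25.5375 8.3500 0.0000 0.0000 0.0000 0.0000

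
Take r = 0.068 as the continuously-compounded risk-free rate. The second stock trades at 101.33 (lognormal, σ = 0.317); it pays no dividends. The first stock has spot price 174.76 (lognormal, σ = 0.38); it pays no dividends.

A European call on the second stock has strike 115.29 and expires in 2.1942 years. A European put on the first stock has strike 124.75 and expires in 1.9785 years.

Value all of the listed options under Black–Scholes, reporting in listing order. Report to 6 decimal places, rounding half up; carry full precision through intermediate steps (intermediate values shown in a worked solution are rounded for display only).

price(the second stock call K=115.29) = 19.648569
price(the first stock put K=124.75) = 7.488337

[the second stock call K=115.29]
σ√T = 0.317·√2.1942 = 0.469567
d₁ = (ln(S/K) + (r+σ²/2)T) / (σ√T) = (ln(101.33/115.29) + (0.068+0.317²/2)·2.1942) / 0.469567 = (-0.129068 + 0.259452) / 0.469567 = 0.277669
d₂ = d₁ − σ√T = 0.277669 − 0.469567 = -0.191898
e^{−rT} = 0.861392
N(d₁) = 0.609367,  N(d₂) = 0.423911
price = S·N(d₁) − K·e^{−rT}·N(d₂) = 61.747116 − 42.098546 = 19.648569
[the first stock put K=124.75]
σ√T = 0.38·√1.9785 = 0.534505
d₁ = (ln(S/K) + (r+σ²/2)T) / (σ√T) = (ln(174.76/124.75) + (0.068+0.38²/2)·1.9785) / 0.534505 = (0.337102 + 0.277386) / 0.534505 = 1.149639
d₂ = d₁ − σ√T = 1.149639 − 0.534505 = 0.615134
e^{−rT} = 0.874120
N(−d₁) = 0.125146,  N(−d₂) = 0.269233
price = K·e^{−rT}·N(−d₂) − S·N(−d₁) = 29.358904 − 21.870567 = 7.488337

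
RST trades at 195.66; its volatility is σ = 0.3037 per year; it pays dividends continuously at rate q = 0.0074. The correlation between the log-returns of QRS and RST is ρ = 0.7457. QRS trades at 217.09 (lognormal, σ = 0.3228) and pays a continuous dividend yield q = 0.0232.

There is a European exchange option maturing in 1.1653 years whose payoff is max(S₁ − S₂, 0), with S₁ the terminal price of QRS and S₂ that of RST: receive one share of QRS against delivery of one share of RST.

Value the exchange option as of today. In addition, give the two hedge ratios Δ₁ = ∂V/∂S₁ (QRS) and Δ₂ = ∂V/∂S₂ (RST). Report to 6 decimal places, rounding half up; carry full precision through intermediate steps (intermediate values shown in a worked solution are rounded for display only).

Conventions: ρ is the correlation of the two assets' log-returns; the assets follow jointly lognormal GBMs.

σ_eff = √(σ₁² + σ₂² − 2ρσ₁σ₂) = √(0.3228² + 0.3037² − 2·0.7457·0.3228·0.3037) = 0.224110
d₁ = (ln(S₁/S₂) + (q₂ − q₁ + σ_eff²/2)T) / (σ_eff√T) = (ln(217.09/195.66) + (0.0074 − 0.0232 + 0.025113)·1.1653) / 0.241924 = 0.474469
d₂ = d₁ − σ_eff√T = 0.474469 − 0.241924 = 0.232545
N(d₁) = 0.682417,  N(d₂) = 0.591942
V = S₁·e^{−q₁T}·N(d₁) − S₂·e^{−q₂T}·N(d₂) = 144.194481 − 114.825026 = 29.369454
Key observation: no risk-free rate is needed — with the second asset as numeraire the exchange option is a call on the ratio S₁/S₂, and r cancels out of the value.
Δ₁ = e^{−q₁T}·N(d₁) = 0.664215;  Δ₂ = −e^{−q₂T}·N(d₂) = -0.586860

exchange price = 29.369454
Δ1 = 0.664215
Δ2 = -0.586860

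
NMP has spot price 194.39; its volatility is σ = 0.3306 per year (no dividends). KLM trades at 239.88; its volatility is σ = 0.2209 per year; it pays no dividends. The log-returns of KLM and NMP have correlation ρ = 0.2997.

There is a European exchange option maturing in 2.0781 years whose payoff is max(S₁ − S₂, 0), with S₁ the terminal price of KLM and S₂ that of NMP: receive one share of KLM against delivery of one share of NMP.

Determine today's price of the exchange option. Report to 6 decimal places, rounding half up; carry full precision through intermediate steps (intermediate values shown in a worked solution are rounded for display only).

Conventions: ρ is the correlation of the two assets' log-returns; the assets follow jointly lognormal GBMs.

σ_eff = √(σ₁² + σ₂² − 2ρσ₁σ₂) = √(0.2209² + 0.3306² − 2·0.2997·0.2209·0.3306) = 0.338111
d₁ = (ln(S₁/S₂) + (q₂ − q₁ + σ_eff²/2)T) / (σ_eff√T) = (ln(239.88/194.39) + (0.0 − 0.0 + 0.057160)·2.0781) / 0.487408 = 0.675113
d₂ = d₁ − σ_eff√T = 0.675113 − 0.487408 = 0.187705
N(d₁) = 0.750198,  N(d₂) = 0.574446
V = S₁·e^{−q₁T}·N(d₁) − S₂·e^{−q₂T}·N(d₂) = 179.957514 − 111.666557 = 68.290956
Key observation: pricing in NMP-units makes this a unit-strike call on the ratio S₁/S₂ — the risk-free rate cancels and cannot affect the value.

exchange price = 68.290956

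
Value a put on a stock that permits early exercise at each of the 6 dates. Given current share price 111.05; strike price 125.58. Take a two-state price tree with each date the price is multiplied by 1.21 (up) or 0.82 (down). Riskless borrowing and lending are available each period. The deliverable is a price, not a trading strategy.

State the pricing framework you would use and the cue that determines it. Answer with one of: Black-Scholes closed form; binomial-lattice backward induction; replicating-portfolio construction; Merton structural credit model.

framework: binomial-lattice backward induction

Key observation: early exercise of the strike-125.58 put must be checked at each of the 6 dates (spot 111.05), which forces a node-by-node comparison of intrinsic and continuation value backward from expiry.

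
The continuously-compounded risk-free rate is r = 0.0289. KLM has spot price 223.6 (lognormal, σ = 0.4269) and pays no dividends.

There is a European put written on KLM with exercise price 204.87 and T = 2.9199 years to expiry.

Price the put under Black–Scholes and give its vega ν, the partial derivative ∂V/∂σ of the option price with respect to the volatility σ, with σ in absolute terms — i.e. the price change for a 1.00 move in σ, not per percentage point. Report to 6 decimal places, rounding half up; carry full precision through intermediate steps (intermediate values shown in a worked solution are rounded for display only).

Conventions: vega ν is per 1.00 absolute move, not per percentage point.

σ√T = 0.4269·√2.9199 = 0.729475
d₁ = (ln(S/K) + (r+σ²/2)T) / (σ√T) = (ln(223.6/204.87) + (0.0289+0.4269²/2)·2.9199) / 0.729475 = (0.087483 + 0.350452) / 0.729475 = 0.600343
d₂ = d₁ − σ√T = 0.600343 − 0.729475 = -0.129132
e^{−rT} = 0.919077
N(−d₁) = 0.274139,  N(−d₂) = 0.551373
Put price V = K·e^{−rT}·N(−d₂) − S·N(−d₁) = 103.818827 − 61.297460 = 42.521367
φ(d₁) = (1/√(2π))·e^{−d₁²/2} = 0.333156
ν = S·φ(d₁)·√T = 127.292701

price = 42.521367
ν = 127.292701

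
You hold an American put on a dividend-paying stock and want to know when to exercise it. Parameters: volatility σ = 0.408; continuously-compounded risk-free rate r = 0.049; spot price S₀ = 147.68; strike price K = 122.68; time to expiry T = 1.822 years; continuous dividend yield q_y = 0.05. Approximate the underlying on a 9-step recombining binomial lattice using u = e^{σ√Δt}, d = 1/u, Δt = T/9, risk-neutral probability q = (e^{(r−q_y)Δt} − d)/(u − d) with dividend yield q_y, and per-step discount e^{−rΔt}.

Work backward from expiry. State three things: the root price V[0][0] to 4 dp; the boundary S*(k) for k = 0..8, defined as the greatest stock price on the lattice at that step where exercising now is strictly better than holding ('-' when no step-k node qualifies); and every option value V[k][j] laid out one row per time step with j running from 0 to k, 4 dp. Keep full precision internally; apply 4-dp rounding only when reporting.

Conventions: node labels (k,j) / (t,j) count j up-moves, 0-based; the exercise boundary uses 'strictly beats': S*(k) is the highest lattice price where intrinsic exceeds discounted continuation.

Δt=0.20244, u=1.20150, d=0.83229, q=0.45369, disc=e^(-rΔt)=0.99013
k=9 terminal: V=max(K-S,0) → 94.3796 81.8252 63.7015 37.5378 0.0000 0.0000 0.0000 0.0000 0.0000 0.0000
k=8: j=0 S=34.0030 intr=88.6770 cont=87.8085 V=88.6770[EX]; j=1 S=49.0872 intr=73.5928 cont=72.8762 V=73.5928[EX]; j=2 S=70.8630 intr=51.8170 cont=51.3197 V=51.8170[EX]; j=3 S=102.2988 intr=20.3812 cont=20.3050 V=20.3812[EX]; j=4 S=147.6800 intr=0.0000 cont=0.0000 V=0.0000[hold]; j=5 S=213.1929 intr=0.0000 cont=0.0000 V=0.0000[hold]; j=6 S=307.7682 intr=0.0000 cont=0.0000 V=0.0000[hold]; j=7 S=444.2985 intr=0.0000 cont=0.0000 V=0.0000[hold]; j=8 S=641.3955 intr=0.0000 cont=0.0000 V=0.0000[hold]  S*(8)=102.2988
k=7: j=0 S=40.8548 intr=81.8252 cont=81.0257 V=81.8252[EX]; j=1 S=58.9785 intr=63.7015 cont=63.0845 V=63.7015[EX]; j=2 S=85.1422 intr=37.5378 cont=37.1843 V=37.5378[EX]; j=3 S=122.9125 intr=0.0000 cont=11.0246 V=11.0246[hold]; j=4 S=177.4382 intr=0.0000 cont=0.0000 V=0.0000[hold]; j=5 S=256.1523 intr=0.0000 cont=0.0000 V=0.0000[hold]; j=6 S=369.7850 intr=0.0000 cont=0.0000 V=0.0000[hold]; j=7 S=533.8268 intr=0.0000 cont=0.0000 V=0.0000[hold]  S*(7)=85.1422
k=6: j=0 S=49.0872 intr=73.5928 cont=72.8762 V=73.5928[EX]; j=1 S=70.8630 intr=51.8170 cont=51.3197 V=51.8170[EX]; j=2 S=102.2988 intr=20.3812 cont=25.2573 V=25.2573[hold]; j=3 S=147.6800 intr=0.0000 cont=5.9634 V=5.9634[hold]; j=4 S=213.1929 intr=0.0000 cont=0.0000 V=0.0000[hold]; j=5 S=307.7682 intr=0.0000 cont=0.0000 V=0.0000[hold]; j=6 S=444.2985 intr=0.0000 cont=0.0000 V=0.0000[hold]  S*(6)=70.8630
k=5: j=0 S=58.9785 intr=63.7015 cont=63.0845 V=63.7015[EX]; j=1 S=85.1422 intr=37.5378 cont=39.3747 V=39.3747[hold]; j=2 S=122.9125 intr=0.0000 cont=16.3410 V=16.3410[hold]; j=3 S=177.4382 intr=0.0000 cont=3.2258 V=3.2258[hold]; j=4 S=256.1523 intr=0.0000 cont=0.0000 V=0.0000[hold]; j=5 S=369.7850 intr=0.0000 cont=0.0000 V=0.0000[hold]  S*(5)=58.9785
k=4: j=0 S=70.8630 intr=51.8170 cont=52.1449 V=52.1449[hold]; j=1 S=102.2988 intr=20.3812 cont=28.6391 V=28.6391[hold]; j=2 S=147.6800 intr=0.0000 cont=10.2882 V=10.2882[hold]; j=3 S=213.1929 intr=0.0000 cont=1.7449 V=1.7449[hold]; j=4 S=307.7682 intr=0.0000 cont=0.0000 V=0.0000[hold]  S*(4)=-
k=3: j=0 S=85.1422 intr=37.5378 cont=41.0712 V=41.0712[hold]; j=1 S=122.9125 intr=0.0000 cont=20.1131 V=20.1131[hold]; j=2 S=177.4382 intr=0.0000 cont=6.3489 V=6.3489[hold]; j=3 S=256.1523 intr=0.0000 cont=0.9438 V=0.9438[hold]  S*(3)=-
k=2: j=0 S=102.2988 intr=20.3812 cont=31.2512 V=31.2512[hold]; j=1 S=147.6800 intr=0.0000 cont=13.7316 V=13.7316[hold]; j=2 S=213.1929 intr=0.0000 cont=3.8583 V=3.8583[hold]  S*(2)=-
k=1: j=0 S=122.9125 intr=0.0000 cont=23.0728 V=23.0728[hold]; j=1 S=177.4382 intr=0.0000 cont=9.1609 V=9.1609[hold]  S*(1)=-
k=0: j=0 S=147.6800 intr=0.0000 cont=16.5957 V=16.5957[hold]  S*(0)=-

price = 16.5957
boundary = - - - - - 58.9785 70.8630 85.1422 102.2988
tree:
16.5957
23.0728 9.1609
31.2512 13.7316 3.8583
41.0712 20.1131 6.3489 0.9438
52.1449 28.6391 10.2882 1.7449 0.0000
63.7015 39.3747 16.3410 3.2258 0.0000 0.0000
73.5928 51.8170 25.2573 5.9634 0.0000 0.0000 0.0000
81.8252 63.7015 37.5378 11.0246 0.0000 0.0000 0.0000 0.0000
88.6770 73.5928 51.8170 20.3812 0.0000 0.0000 0.0000 0.0000 0.0000
94.3796 81.8252 63.7015 37.5378 0.0000 0.0000 0.0000 0.0000 0.0000 0.0000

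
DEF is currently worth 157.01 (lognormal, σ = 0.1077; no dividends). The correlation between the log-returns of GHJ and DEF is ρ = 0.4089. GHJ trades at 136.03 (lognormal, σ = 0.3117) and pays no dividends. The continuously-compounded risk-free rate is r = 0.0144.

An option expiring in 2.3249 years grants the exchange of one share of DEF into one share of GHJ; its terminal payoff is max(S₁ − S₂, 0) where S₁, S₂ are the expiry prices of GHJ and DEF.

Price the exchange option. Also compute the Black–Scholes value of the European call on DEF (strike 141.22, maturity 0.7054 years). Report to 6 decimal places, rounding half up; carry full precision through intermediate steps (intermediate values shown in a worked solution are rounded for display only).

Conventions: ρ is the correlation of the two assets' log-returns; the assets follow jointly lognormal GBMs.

exchange price = 16.060312
price(DEF call K=141.22) = 17.847892

σ_eff = √(σ₁² + σ₂² − 2ρσ₁σ₂) = √(0.3117² + 0.1077² − 2·0.4089·0.3117·0.1077) = 0.285136
d₁ = (ln(S₁/S₂) + (q₂ − q₁ + σ_eff²/2)T) / (σ_eff√T) = (ln(136.03/157.01) + (0.0 − 0.0 + 0.040651)·2.3249) / 0.434765 = -0.112530
d₂ = d₁ − σ_eff√T = -0.112530 − 0.434765 = -0.547294
N(d₁) = 0.455202,  N(d₂) = 0.292088
V = S₁·e^{−q₁T}·N(d₁) − S₂·e^{−q₂T}·N(d₂) = 61.921095 − 45.860783 = 16.060312
[vanilla: DEF call K=141.22]
σ√T = 0.1077·√0.7054 = 0.090455
d₁ = (ln(S/K) + (r+σ²/2)T) / (σ√T) = (ln(157.01/141.22) + (0.0144+0.1077²/2)·0.7054) / 0.090455 = (0.105991 + 0.014249) / 0.090455 = 1.329270
d₂ = d₁ − σ√T = 1.329270 − 0.090455 = 1.238815
e^{−rT} = 0.989894
N(d₁) = 0.908121,  N(d₂) = 0.892293
price = S·N(d₁) − K·e^{−rT}·N(d₂) = 142.584011 − 124.736119 = 17.847892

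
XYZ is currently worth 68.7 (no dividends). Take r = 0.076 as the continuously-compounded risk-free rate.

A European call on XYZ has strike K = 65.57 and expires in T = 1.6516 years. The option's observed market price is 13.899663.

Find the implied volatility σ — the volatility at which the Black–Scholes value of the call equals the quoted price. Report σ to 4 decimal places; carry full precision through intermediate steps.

At σ = 0.2233 the Black–Scholes value reproduces the quote:
σ√T = 0.2233·√1.6516 = 0.286973
d₁ = (ln(S/K) + (r+σ²/2)T) / (σ√T) = (ln(68.7/65.57) + (0.076+0.2233²/2)·1.6516) / 0.286973 = (0.046631 + 0.166698) / 0.286973 = 0.743377
d₂ = d₁ − σ√T = 0.743377 − 0.286973 = 0.456404
e^{−rT} = 0.882037
N(d₁) = 0.771373,  N(d₂) = 0.675950
V = S·N(d₁) − K·e^{−rT}·N(d₂) = 52.993352 − 39.093689 = 13.899663 (matching the quote); vega is positive throughout, so no other σ reproduces this price

sigma = 0.2233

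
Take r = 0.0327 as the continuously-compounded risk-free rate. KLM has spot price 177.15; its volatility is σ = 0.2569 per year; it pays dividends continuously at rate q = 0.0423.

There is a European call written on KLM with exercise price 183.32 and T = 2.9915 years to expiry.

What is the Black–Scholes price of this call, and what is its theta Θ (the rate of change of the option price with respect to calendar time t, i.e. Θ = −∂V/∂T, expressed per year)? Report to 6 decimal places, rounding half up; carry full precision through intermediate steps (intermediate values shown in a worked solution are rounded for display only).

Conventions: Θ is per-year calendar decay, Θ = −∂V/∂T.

σ√T = 0.2569·√2.9915 = 0.444333
d₁ = (ln(S/K) + (r−q+σ²/2)T) / (σ√T) = (ln(177.15/183.32) + (0.0327−0.0423+0.2569²/2)·2.9915) / 0.444333 = (-0.034236 + 0.069998) / 0.444333 = 0.080483
d₂ = d₁ − σ√T = 0.080483 − 0.444333 = -0.363850
e^{−rT} = 0.906810
e^{−qT} = 0.881139
N(d₁) = 0.532073,  N(d₂) = 0.357985
Call price V = S·e^{−qT}·N(d₁) − K·e^{−rT}·N(d₂) = 83.053283 − 59.510135 = 23.543148
φ(d₁) = (1/√(2π))·e^{−d₁²/2} = 0.397652
Θ = −S·e^{−qT}·φ(d₁)·σ/(2√T) + q·S·e^{−qT}·N(d₁) − r·K·e^{−rT}·N(d₂) = −4.609761 + 3.513154 − 1.945981 = -3.042589

price = 23.543148
Θ = -3.042589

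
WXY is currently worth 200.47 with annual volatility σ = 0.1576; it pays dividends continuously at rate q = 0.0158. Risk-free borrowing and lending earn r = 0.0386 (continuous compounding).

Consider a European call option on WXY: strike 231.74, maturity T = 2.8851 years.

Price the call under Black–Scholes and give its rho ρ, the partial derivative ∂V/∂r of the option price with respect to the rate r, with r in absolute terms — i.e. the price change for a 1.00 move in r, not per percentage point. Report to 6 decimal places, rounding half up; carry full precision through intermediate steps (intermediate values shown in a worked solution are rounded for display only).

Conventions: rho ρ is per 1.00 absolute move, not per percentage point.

σ√T = 0.1576·√2.8851 = 0.267693
d₁ = (ln(S/K) + (r−q+σ²/2)T) / (σ√T) = (ln(200.47/231.74) + (0.0386−0.0158+0.1576²/2)·2.8851) / 0.267693 = (-0.144951 + 0.101610) / 0.267693 = -0.161907
d₂ = d₁ − σ√T = -0.161907 − 0.267693 = -0.429600
e^{−rT} = 0.894612
e^{−qT} = 0.955439
N(d₁) = 0.435689,  N(d₂) = 0.333743
Call price V = S·e^{−qT}·N(d₁) − K·e^{−rT}·N(d₂) = 83.450554 − 69.190797 = 14.259757
ρ = K·T·e^{−rT}·N(d₂) = 199.622369

price = 14.259757
ρ = 199.622369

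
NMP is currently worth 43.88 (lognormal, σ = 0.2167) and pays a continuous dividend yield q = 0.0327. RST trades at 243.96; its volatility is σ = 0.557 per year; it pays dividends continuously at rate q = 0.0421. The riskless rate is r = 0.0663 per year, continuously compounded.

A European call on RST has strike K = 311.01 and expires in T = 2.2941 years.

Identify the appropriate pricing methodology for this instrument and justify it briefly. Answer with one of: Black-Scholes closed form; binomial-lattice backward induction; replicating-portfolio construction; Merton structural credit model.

Key observation: a European-exercise option on RST struck at 311.01 — a GBM underlying with constant parameters — admits an analytic price: the data contain no early exercise, no discrete tree, no debt structure.

framework: Black-Scholes closed form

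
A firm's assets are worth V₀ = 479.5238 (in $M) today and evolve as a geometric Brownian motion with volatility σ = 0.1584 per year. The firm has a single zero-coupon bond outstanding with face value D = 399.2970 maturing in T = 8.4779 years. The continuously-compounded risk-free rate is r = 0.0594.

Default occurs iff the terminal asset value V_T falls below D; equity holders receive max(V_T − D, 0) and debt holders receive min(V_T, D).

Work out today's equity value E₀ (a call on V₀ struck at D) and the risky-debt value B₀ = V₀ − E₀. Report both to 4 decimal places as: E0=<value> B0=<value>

Equity is a call on the firm's assets struck at D = 399.2970:
d₁ = [ln(V₀/D) + (r + σ²/2)T] / (σ√T)
   = [ln(479.5238/399.2970) + (0.0594 + 0.5·0.1584²)·8.4779] / (0.1584·√8.4779)
   = [0.183088 + 0.609945] / 0.461211 = 1.719459
d₂ = d₁ − σ√T = 1.719459 − 0.461211 = 1.258249
N(d₁) = 0.957235,  N(d₂) = 0.895849,  e^(−rT) = 0.604359
E₀ = V₀·N(d₁) − D·e^(−rT)·N(d₂)
   = 479.5238·0.957235 − 399.2970·0.604359·0.895849 = 242.831693
B₀ = V₀ − E₀ = 479.5238 − 242.831693 = 236.692107

E0=242.8317 B0=236.6921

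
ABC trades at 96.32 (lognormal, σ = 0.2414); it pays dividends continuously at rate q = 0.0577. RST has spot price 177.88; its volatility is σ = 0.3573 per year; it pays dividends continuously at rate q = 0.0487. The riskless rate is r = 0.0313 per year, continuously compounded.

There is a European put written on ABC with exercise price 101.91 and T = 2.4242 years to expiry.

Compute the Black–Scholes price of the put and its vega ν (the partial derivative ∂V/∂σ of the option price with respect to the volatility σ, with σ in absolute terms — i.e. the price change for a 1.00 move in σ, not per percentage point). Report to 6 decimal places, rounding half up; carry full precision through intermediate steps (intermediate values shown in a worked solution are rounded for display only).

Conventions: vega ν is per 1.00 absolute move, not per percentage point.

σ√T = 0.2414·√2.4242 = 0.375856
d₁ = (ln(S/K) + (r−q+σ²/2)T) / (σ√T) = (ln(96.32/101.91) + (0.0313−0.0577+0.2414²/2)·2.4242) / 0.375856 = (-0.056414 + 0.006635) / 0.375856 = -0.132442
d₂ = d₁ − σ√T = -0.132442 − 0.375856 = -0.508298
e^{−rT} = 0.926930
e^{−qT} = 0.869466
N(−d₁) = 0.552683,  N(−d₂) = 0.694378
Put price V = K·e^{−rT}·N(−d₂) − S·e^{−qT}·N(−d₁) = 65.593298 − 46.285480 = 19.307818
φ(d₁) = (1/√(2π))·e^{−d₁²/2} = 0.395459
ν = S·e^{−qT}·φ(d₁)·√T = 51.564913

price = 19.307818
ν = 51.564913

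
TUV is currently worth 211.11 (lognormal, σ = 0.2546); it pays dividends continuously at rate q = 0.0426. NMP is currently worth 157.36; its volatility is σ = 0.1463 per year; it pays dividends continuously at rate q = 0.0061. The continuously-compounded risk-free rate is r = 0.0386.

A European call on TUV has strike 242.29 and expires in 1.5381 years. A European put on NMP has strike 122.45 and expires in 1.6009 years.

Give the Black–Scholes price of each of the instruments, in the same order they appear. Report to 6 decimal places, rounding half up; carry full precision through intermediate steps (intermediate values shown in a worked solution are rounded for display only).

price(TUV call K=242.29) = 14.121447
price(NMP put K=122.45) = 0.527207

[TUV call K=242.29]
σ√T = 0.2546·√1.5381 = 0.315755
d₁ = (ln(S/K) + (r−q+σ²/2)T) / (σ√T) = (ln(211.11/242.29) + (0.0386−0.0426+0.2546²/2)·1.5381) / 0.315755 = (-0.137756 + 0.043698) / 0.315755 = -0.297882
d₂ = d₁ − σ√T = -0.297882 − 0.315755 = -0.613637
e^{−rT} = 0.942357
e^{−qT} = 0.936577
N(d₁) = 0.382897,  N(d₂) = 0.269728
price = S·e^{−qT}·N(d₁) − K·e^{−rT}·N(d₂) = 75.706676 − 61.585229 = 14.121447
[NMP put K=122.45]
σ√T = 0.1463·√1.6009 = 0.185109
d₁ = (ln(S/K) + (r−q+σ²/2)T) / (σ√T) = (ln(157.36/122.45) + (0.0386−0.0061+0.1463²/2)·1.6009) / 0.185109 = (0.250833 + 0.069162) / 0.185109 = 1.728690
d₂ = d₁ − σ√T = 1.728690 − 0.185109 = 1.543581
e^{−rT} = 0.940076
e^{−qT} = 0.990282
N(−d₁) = 0.041932,  N(−d₂) = 0.061345
price = K·e^{−rT}·N(−d₂) − S·e^{−qT}·N(−d₁) = 7.061552 − 6.534345 = 0.527207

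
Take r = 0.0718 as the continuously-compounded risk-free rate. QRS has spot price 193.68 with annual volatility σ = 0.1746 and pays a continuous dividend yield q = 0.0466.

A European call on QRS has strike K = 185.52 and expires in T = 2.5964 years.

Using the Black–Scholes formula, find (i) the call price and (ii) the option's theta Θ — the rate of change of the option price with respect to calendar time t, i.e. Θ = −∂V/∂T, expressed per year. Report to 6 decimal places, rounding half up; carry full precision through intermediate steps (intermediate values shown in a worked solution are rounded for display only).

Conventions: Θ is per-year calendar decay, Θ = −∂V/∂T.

price = 28.358055
Θ = -4.223385

σ√T = 0.1746·√2.5964 = 0.281339
d₁ = (ln(S/K) + (r−q+σ²/2)T) / (σ√T) = (ln(193.68/185.52) + (0.0718−0.0466+0.1746²/2)·2.5964) / 0.281339 = (0.043045 + 0.105005) / 0.281339 = 0.526232
d₂ = d₁ − σ√T = 0.526232 − 0.281339 = 0.244893
e^{−rT} = 0.829924
e^{−qT} = 0.886041
N(d₁) = 0.700637,  N(d₂) = 0.596730
Call price V = S·e^{−qT}·N(d₁) − K·e^{−rT}·N(d₂) = 120.235124 − 91.877068 = 28.358055
φ(d₁) = (1/√(2π))·e^{−d₁²/2} = 0.347358
Θ = −S·e^{−qT}·φ(d₁)·σ/(2√T) + q·S·e^{−qT}·N(d₁) − r·K·e^{−rT}·N(d₂) = −3.229568 + 5.602957 − 6.596774 = -4.223385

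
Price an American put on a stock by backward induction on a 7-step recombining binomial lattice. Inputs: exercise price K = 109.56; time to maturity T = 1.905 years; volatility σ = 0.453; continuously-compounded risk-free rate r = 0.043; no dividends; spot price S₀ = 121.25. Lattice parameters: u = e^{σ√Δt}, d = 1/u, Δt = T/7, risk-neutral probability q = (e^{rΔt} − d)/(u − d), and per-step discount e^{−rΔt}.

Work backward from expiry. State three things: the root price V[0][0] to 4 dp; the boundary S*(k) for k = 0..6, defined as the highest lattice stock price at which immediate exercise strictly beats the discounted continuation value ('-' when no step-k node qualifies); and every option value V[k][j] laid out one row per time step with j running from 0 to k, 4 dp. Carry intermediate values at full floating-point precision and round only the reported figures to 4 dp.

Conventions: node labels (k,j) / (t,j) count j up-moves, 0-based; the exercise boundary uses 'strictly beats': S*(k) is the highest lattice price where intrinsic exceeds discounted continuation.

Δt=0.27214, u=1.26658, d=0.78953, q=0.46587, disc=e^(-rΔt)=0.98837
k=7 terminal: V=max(K-S,0) → 86.3721 72.3616 49.8857 13.8295 0.0000 0.0000 0.0000 0.0000
k=6: j=0 S=29.3692 intr=80.1908 cont=78.9162 V=80.1908[EX]; j=1 S=47.1146 intr=62.4454 cont=61.1708 V=62.4454[EX]; j=2 S=75.5820 intr=33.9780 cont=32.7033 V=33.9780[EX]; j=3 S=121.2500 intr=0.0000 cont=7.3009 V=7.3009[hold]; j=4 S=194.5113 intr=0.0000 cont=0.0000 V=0.0000[hold]; j=5 S=312.0384 intr=0.0000 cont=0.0000 V=0.0000[hold]; j=6 S=500.5773 intr=0.0000 cont=0.0000 V=0.0000[hold]  S*(6)=75.5820
k=5: j=0 S=37.1984 intr=72.3616 cont=71.0870 V=72.3616[EX]; j=1 S=59.6743 intr=49.8857 cont=48.6111 V=49.8857[EX]; j=2 S=95.7305 intr=13.8295 cont=21.2992 V=21.2992[hold]; j=3 S=153.5725 intr=0.0000 cont=3.8542 V=3.8542[hold]; j=4 S=246.3636 intr=0.0000 cont=0.0000 V=0.0000[hold]; j=5 S=395.2206 intr=0.0000 cont=0.0000 V=0.0000[hold]  S*(5)=59.6743
k=4: j=0 S=47.1146 intr=62.4454 cont=61.1708 V=62.4454[EX]; j=1 S=75.5820 intr=33.9780 cont=36.1428 V=36.1428[hold]; j=2 S=121.2500 intr=0.0000 cont=13.0189 V=13.0189[hold]; j=3 S=194.5113 intr=0.0000 cont=2.0347 V=2.0347[hold]; j=4 S=312.0384 intr=0.0000 cont=0.0000 V=0.0000[hold]  S*(4)=47.1146
k=3: j=0 S=59.6743 intr=49.8857 cont=49.6079 V=49.8857[EX]; j=1 S=95.7305 intr=13.8295 cont=25.0749 V=25.0749[hold]; j=2 S=153.5725 intr=0.0000 cont=7.8098 V=7.8098[hold]; j=3 S=246.3636 intr=0.0000 cont=1.0742 V=1.0742[hold]  S*(3)=59.6743
k=2: j=0 S=75.5820 intr=33.9780 cont=37.8813 V=37.8813[hold]; j=1 S=121.2500 intr=0.0000 cont=16.8335 V=16.8335[hold]; j=2 S=194.5113 intr=0.0000 cont=4.6175 V=4.6175[hold]  S*(2)=-
k=1: j=0 S=95.7305 intr=13.8295 cont=27.7492 V=27.7492[hold]; j=1 S=153.5725 intr=0.0000 cont=11.0128 V=11.0128[hold]  S*(1)=-
k=0: j=0 S=121.2500 intr=0.0000 cont=19.7201 V=19.7201[hold]  S*(0)=-

price = 19.7201
boundary = - - - 59.6743 47.1146 59.6743 75.5820
tree:
19.7201
27.7492 11.0128
37.8813 16.8335 4.6175
49.8857 25.0749 7.8098 1.0742
62.4454 36.1428 13.0189 2.0347 0.0000
72.3616 49.8857 21.2992 3.8542 0.0000 0.0000
80.1908 62.4454 33.9780 7.3009 0.0000 0.0000 0.0000
86.3721 72.3616 49.8857 13.8295 0.0000 0.0000 0.0000 0.0000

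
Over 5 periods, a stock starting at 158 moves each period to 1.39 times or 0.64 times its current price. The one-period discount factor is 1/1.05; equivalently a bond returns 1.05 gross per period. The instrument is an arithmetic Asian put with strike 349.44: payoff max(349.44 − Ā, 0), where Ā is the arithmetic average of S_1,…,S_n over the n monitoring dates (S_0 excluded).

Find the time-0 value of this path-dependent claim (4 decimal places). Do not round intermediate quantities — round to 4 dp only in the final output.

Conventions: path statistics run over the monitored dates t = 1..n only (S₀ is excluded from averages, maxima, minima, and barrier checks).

price = 135.8973

Under the martingale measure an up-move has probability p* = 0.5467; value the claim as the probability-weighted average of per-path payoffs, discounted 5 periods at R = 1.05.
Enumerate all 2^5 = 32 price paths (U = up ×1.39, D = down ×0.64); each path with k up-moves has probability p*^k·(1−p*)^(5−k).
DDDDD: Ā=50.1457, payoff=299.2943, prob=0.019146
UDDDD: Ā=108.9103, payoff=240.5297, prob=0.023088
DUDDD: Ā=85.2103, payoff=264.2297, prob=0.023088
UUDDD: Ā=185.0661, payoff=164.3739, prob=0.027842
DDUDD: Ā=70.0423, payoff=279.3977, prob=0.023088
UDUDD: Ā=152.1231, payoff=197.3169, prob=0.027842
DUUDD: Ā=128.4231, payoff=221.0169, prob=0.027842
UUUDD: Ā=278.9188, payoff=70.5212, prob=0.033574
DDDUD: Ā=60.3347, payoff=289.1053, prob=0.023088
UDDUD: Ā=131.0395, payoff=218.4005, prob=0.027842
DUDUD: Ā=107.3395, payoff=242.1005, prob=0.027842
UUDUD: Ā=233.1280, payoff=116.3120, prob=0.033574
DDUUD: Ā=92.1715, payoff=257.2685, prob=0.027842
UDUUD: Ā=200.1850, payoff=149.2550, prob=0.033574
DUUUD: Ā=176.4850, payoff=172.9550, prob=0.033574
UUUUD: Ā=383.3035, payoff=0.0000, prob=0.040486
DDDDU: Ā=54.1219, payoff=295.3181, prob=0.023088
UDDDU: Ā=117.5461, payoff=231.8939, prob=0.027842
DUDDU: Ā=93.8461, payoff=255.5939, prob=0.027842
UUDDU: Ā=203.8219, payoff=145.6181, prob=0.033574
DDUDU: Ā=78.6781, payoff=270.7619, prob=0.027842
UDUDU: Ā=170.8789, payoff=178.5611, prob=0.033574
DUUDU: Ā=147.1789, payoff=202.2611, prob=0.033574
UUUDU: Ā=319.6543, payoff=29.7857, prob=0.040486
DDDUU: Ā=68.9706, payoff=280.4694, prob=0.027842
UDDUU: Ā=149.7954, payoff=199.6446, prob=0.033574
DUDUU: Ā=126.0954, payoff=223.3446, prob=0.033574
UUDUU: Ā=273.8635, payoff=75.5765, prob=0.040486
DDUUU: Ā=110.9274, payoff=238.5126, prob=0.033574
UDUUU: Ā=240.9205, payoff=108.5195, prob=0.040486
DUUUU: Ā=217.2205, payoff=132.2195, prob=0.040486
UUUUU: Ā=471.7758, payoff=0.0000, prob=0.048822
Price = Σ prob·payoff / R^5 = 173.443203 / 1.276282 = 135.8973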